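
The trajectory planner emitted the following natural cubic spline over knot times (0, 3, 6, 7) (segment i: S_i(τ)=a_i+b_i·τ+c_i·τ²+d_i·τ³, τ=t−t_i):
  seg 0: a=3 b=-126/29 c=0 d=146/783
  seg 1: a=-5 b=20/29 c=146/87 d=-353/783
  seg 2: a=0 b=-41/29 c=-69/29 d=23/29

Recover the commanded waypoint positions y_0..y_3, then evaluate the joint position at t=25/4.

y_0 = S_0(0) = a_0 = 3
y_1 = S_1(0) = a_1 = -5
y_2 = S_2(0) = a_2 = 0
y_3 = S_2(1) = -3
t_q=25/4 is in segment 2 (τ=1/4); S_2(τ)=-909/1856

y_0=3 y_1=-5 y_2=0 y_3=-3
S(25/4) = -909/1856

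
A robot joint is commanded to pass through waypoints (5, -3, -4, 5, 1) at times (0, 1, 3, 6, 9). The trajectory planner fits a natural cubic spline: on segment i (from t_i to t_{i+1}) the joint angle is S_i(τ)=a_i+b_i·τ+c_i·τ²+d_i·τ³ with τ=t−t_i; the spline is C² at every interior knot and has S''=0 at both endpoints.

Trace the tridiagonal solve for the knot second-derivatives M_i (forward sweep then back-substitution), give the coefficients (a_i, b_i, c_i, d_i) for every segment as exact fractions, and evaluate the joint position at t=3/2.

Δ: Δ0=-8, Δ1=-1/2, Δ2=3, Δ3=-4/3
row 1: diag=6, rhs=45; c'=1/3, d'=15/2
row 2: denom=10−2·1/3=28/3; d'=(21−2·15/2)/(28/3)=9/14
row 3: denom=12−3·9/28=309/28; d'=(-26−3·9/14)/(309/28)=-782/309
back: M3=-782/309
back: M2=9/14−9/28·-782/309=150/103
back: M1=15/2−1/3·150/103=1445/206
M: M0=0, M1=1445/206, M2=150/103, M3=-782/309, M4=0
seg 0: a=5, c=M0/2=0, d=(M1−M0)/(6·1)=1445/1236, b=Δ0−h0·(2M0+M1)/6=-11333/1236
seg 1: a=-3, c=M1/2=1445/412, d=(M2−M1)/(6·2)=-1145/2472, b=Δ1−h1·(2M1+M2)/6=-3499/618
seg 2: a=-4, c=M2/2=75/103, d=(M3−M2)/(6·3)=-616/2781, b=Δ2−h2·(2M2+M3)/6=868/309
seg 3: a=5, c=M3/2=-391/309, d=(M4−M3)/(6·3)=391/2781, b=Δ3−h3·(2M3+M4)/6=370/309
t_q=3/2 → seg 1, τ=1/2; S=-3+-3499/618·τ+1445/412·τ²+-1145/2472·τ³=-33039/6592

  seg 0: a=5 b=-11333/1236 c=0 d=1445/1236
  seg 1: a=-3 b=-3499/618 c=1445/412 d=-1145/2472
  seg 2: a=-4 b=868/309 c=75/103 d=-616/2781
  seg 3: a=5 b=370/309 c=-391/309 d=391/2781
S(3/2) = -33039/6592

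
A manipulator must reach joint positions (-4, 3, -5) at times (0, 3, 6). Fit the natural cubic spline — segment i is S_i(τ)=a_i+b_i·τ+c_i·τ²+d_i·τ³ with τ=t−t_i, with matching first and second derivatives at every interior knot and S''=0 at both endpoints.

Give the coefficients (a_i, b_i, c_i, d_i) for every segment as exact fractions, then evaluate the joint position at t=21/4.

  seg 0: a=-4 b=43/12 c=0 d=-5/36
  seg 1: a=3 b=-1/6 c=-5/4 d=5/36
S(21/4) = -543/256

Δ: Δ0=7/3, Δ1=-8/3
row 1: diag=12, rhs=-30; c'=1/4, d'=-5/2
back: M1=-5/2
M: M0=0, M1=-5/2, M2=0
seg 0: a=-4, c=M0/2=0, d=(M1−M0)/(6·3)=-5/36, b=Δ0−h0·(2M0+M1)/6=43/12
seg 1: a=3, c=M1/2=-5/4, d=(M2−M1)/(6·3)=5/36, b=Δ1−h1·(2M1+M2)/6=-1/6
t_q=21/4 → seg 1, τ=9/4; S=3+-1/6·τ+-5/4·τ²+5/36·τ³=-543/256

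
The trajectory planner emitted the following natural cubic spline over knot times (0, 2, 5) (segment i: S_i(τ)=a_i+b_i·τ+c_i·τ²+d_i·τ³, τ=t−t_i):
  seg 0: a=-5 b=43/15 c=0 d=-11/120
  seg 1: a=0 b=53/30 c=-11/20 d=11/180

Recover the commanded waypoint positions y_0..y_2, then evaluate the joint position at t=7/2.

y_0=-5 y_1=0 y_2=2
S(7/2) = 259/160

y_0 = S_0(0) = a_0 = -5
y_1 = S_1(0) = a_1 = 0
y_2 = S_1(3) = 2
t_q=7/2 is in segment 1 (τ=3/2); S_1(τ)=259/160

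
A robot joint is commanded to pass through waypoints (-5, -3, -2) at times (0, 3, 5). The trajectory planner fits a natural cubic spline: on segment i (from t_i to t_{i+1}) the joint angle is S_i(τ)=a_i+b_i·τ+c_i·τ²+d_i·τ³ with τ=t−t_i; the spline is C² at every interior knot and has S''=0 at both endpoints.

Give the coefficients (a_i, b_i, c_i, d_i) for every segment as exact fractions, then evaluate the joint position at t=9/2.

Δ: Δ0=2/3, Δ1=1/2
row 1: diag=10, rhs=-1; c'=1/5, d'=-1/10
back: M1=-1/10
M: M0=0, M1=-1/10, M2=0
seg 0: a=-5, c=M0/2=0, d=(M1−M0)/(6·3)=-1/180, b=Δ0−h0·(2M0+M1)/6=43/60
seg 1: a=-3, c=M1/2=-1/20, d=(M2−M1)/(6·2)=1/120, b=Δ1−h1·(2M1+M2)/6=17/30
t_q=9/2 → seg 1, τ=3/2; S=-3+17/30·τ+-1/20·τ²+1/120·τ³=-143/64

  seg 0: a=-5 b=43/60 c=0 d=-1/180
  seg 1: a=-3 b=17/30 c=-1/20 d=1/120
S(9/2) = -143/64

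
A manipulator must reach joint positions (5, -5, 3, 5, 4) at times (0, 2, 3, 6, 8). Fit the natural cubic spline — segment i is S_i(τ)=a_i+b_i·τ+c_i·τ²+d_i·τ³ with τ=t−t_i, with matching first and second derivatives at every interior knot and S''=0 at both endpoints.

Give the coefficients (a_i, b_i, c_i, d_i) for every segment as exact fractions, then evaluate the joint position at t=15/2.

Δ: Δ0=-5, Δ1=8, Δ2=2/3, Δ3=-1/2
row 1: diag=6, rhs=78; c'=1/6, d'=13
row 2: denom=8−1·1/6=47/6; d'=(-44−1·13)/(47/6)=-342/47
row 3: denom=10−3·18/47=416/47; d'=(-7−3·-342/47)/(416/47)=697/416
back: M3=697/416
back: M2=-342/47−18/47·697/416=-1647/208
back: M1=13−1/6·-1647/208=5957/416
M: M0=0, M1=5957/416, M2=-1647/208, M3=697/416, M4=0
seg 0: a=5, c=M0/2=0, d=(M1−M0)/(6·2)=5957/4992, b=Δ0−h0·(2M0+M1)/6=-12197/1248
seg 1: a=-5, c=M1/2=5957/832, d=(M2−M1)/(6·1)=-9251/2496, b=Δ1−h1·(2M1+M2)/6=2837/624
seg 2: a=3, c=M2/2=-1647/416, d=(M3−M2)/(6·3)=307/576, b=Δ2−h2·(2M2+M3)/6=19337/2496
seg 3: a=5, c=M3/2=697/832, d=(M4−M3)/(6·2)=-697/4992, b=Δ3−h3·(2M3+M4)/6=-1009/624
t_q=15/2 → seg 3, τ=3/2; S=5+-1009/624·τ+697/832·τ²+-697/4992·τ³=53091/13312

  seg 0: a=5 b=-12197/1248 c=0 d=5957/4992
  seg 1: a=-5 b=2837/624 c=5957/832 d=-9251/2496
  seg 2: a=3 b=19337/2496 c=-1647/416 d=307/576
  seg 3: a=5 b=-1009/624 c=697/832 d=-697/4992
S(15/2) = 53091/13312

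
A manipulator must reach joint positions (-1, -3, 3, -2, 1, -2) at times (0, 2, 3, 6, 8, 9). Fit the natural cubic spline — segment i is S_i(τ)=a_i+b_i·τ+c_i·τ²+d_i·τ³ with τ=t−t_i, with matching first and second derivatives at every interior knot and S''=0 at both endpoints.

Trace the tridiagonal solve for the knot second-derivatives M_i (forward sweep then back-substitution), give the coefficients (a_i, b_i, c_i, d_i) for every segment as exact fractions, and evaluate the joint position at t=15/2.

  seg 0: a=-1 b=-6638/1731 c=0 d=4907/6924
  seg 1: a=-3 b=8083/1731 c=4907/1154 d=-10115/3462
  seg 2: a=3 b=15263/3462 c=-2604/577 d=957/1154
  seg 3: a=-2 b=-482/1731 c=3405/1154 d=-14273/13848
  seg 4: a=1 b=-2923/3462 c=-7463/2308 d=7463/6924
S(15/2) = 27423/36928

Δ: Δ0=-1, Δ1=6, Δ2=-5/3, Δ3=3/2, Δ4=-3
row 1: diag=6, rhs=42; c'=1/6, d'=7
row 2: denom=8−1·1/6=47/6; d'=(-46−1·7)/(47/6)=-318/47
row 3: denom=10−3·18/47=416/47; d'=(19−3·-318/47)/(416/47)=1847/416
row 4: denom=6−2·47/208=577/104; d'=(-27−2·1847/416)/(577/104)=-7463/1154
back: M4=-7463/1154
back: M3=1847/416−47/208·-7463/1154=3405/577
back: M2=-318/47−18/47·3405/577=-5208/577
back: M1=7−1/6·-5208/577=4907/577
M: M0=0, M1=4907/577, M2=-5208/577, M3=3405/577, M4=-7463/1154, M5=0
seg 0: a=-1, c=M0/2=0, d=(M1−M0)/(6·2)=4907/6924, b=Δ0−h0·(2M0+M1)/6=-6638/1731
seg 1: a=-3, c=M1/2=4907/1154, d=(M2−M1)/(6·1)=-10115/3462, b=Δ1−h1·(2M1+M2)/6=8083/1731
seg 2: a=3, c=M2/2=-2604/577, d=(M3−M2)/(6·3)=957/1154, b=Δ2−h2·(2M2+M3)/6=15263/3462
seg 3: a=-2, c=M3/2=3405/1154, d=(M4−M3)/(6·2)=-14273/13848, b=Δ3−h3·(2M3+M4)/6=-482/1731
seg 4: a=1, c=M4/2=-7463/2308, d=(M5−M4)/(6·1)=7463/6924, b=Δ4−h4·(2M4+M5)/6=-2923/3462
t_q=15/2 → seg 3, τ=3/2; S=-2+-482/1731·τ+3405/1154·τ²+-14273/13848·τ³=27423/36928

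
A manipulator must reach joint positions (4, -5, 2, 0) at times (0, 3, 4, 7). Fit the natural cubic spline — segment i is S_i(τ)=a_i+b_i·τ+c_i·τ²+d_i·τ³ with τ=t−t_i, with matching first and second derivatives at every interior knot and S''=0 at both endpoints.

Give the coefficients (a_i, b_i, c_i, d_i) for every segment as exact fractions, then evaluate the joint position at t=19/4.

Δ: Δ0=-3, Δ1=7, Δ2=-2/3
row 1: diag=8, rhs=60; c'=1/8, d'=15/2
row 2: denom=8−1·1/8=63/8; d'=(-46−1·15/2)/(63/8)=-428/63
back: M2=-428/63
back: M1=15/2−1/8·-428/63=526/63
M: M0=0, M1=526/63, M2=-428/63, M3=0
seg 0: a=4, c=M0/2=0, d=(M1−M0)/(6·3)=263/567, b=Δ0−h0·(2M0+M1)/6=-452/63
seg 1: a=-5, c=M1/2=263/63, d=(M2−M1)/(6·1)=-53/21, b=Δ1−h1·(2M1+M2)/6=337/63
seg 2: a=2, c=M2/2=-214/63, d=(M3−M2)/(6·3)=214/567, b=Δ2−h2·(2M2+M3)/6=386/63
t_q=19/4 → seg 2, τ=3/4; S=2+386/63·τ+-214/63·τ²+214/567·τ³=155/32

  seg 0: a=4 b=-452/63 c=0 d=263/567
  seg 1: a=-5 b=337/63 c=263/63 d=-53/21
  seg 2: a=2 b=386/63 c=-214/63 d=214/567
S(19/4) = 155/32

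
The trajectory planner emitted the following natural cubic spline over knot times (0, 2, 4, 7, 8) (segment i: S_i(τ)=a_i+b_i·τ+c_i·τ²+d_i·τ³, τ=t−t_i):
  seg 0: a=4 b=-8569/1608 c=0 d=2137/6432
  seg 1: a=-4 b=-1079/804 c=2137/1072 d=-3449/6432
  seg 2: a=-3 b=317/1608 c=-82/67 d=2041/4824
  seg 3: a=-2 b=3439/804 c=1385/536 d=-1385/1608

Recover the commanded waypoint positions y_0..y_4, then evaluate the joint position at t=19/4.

y_0=4 y_1=-4 y_2=-3 y_3=-2 y_4=4
S(19/4) = -115333/34304

y_0 = S_0(0) = a_0 = 4
y_1 = S_1(0) = a_1 = -4
y_2 = S_2(0) = a_2 = -3
y_3 = S_3(0) = a_3 = -2
y_4 = S_3(1) = 4
t_q=19/4 is in segment 2 (τ=3/4); S_2(τ)=-115333/34304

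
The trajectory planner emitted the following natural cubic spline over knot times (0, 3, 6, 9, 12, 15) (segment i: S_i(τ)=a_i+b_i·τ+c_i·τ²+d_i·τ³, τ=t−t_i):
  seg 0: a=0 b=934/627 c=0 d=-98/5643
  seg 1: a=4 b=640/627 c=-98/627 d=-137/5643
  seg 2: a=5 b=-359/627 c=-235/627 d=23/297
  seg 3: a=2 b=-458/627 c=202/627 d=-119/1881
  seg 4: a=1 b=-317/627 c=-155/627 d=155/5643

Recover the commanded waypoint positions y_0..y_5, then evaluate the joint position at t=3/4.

y_0=0 y_1=4 y_2=5 y_3=2 y_4=1 y_5=-2
S(3/4) = 7423/6688

y_0 = S_0(0) = a_0 = 0
y_1 = S_1(0) = a_1 = 4
y_2 = S_2(0) = a_2 = 5
y_3 = S_3(0) = a_3 = 2
y_4 = S_4(0) = a_4 = 1
y_5 = S_4(3) = -2
t_q=3/4 is in segment 0 (τ=3/4); S_0(τ)=7423/6688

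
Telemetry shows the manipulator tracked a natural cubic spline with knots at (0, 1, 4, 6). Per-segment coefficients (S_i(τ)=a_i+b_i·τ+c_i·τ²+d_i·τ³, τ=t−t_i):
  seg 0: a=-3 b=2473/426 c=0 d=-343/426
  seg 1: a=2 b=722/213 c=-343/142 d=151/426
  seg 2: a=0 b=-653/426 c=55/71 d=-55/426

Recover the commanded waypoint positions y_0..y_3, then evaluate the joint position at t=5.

y_0=-3 y_1=2 y_2=0 y_3=-1
S(5) = -63/71

y_0 = S_0(0) = a_0 = -3
y_1 = S_1(0) = a_1 = 2
y_2 = S_2(0) = a_2 = 0
y_3 = S_2(2) = -1
t_q=5 is in segment 2 (τ=1); S_2(τ)=-63/71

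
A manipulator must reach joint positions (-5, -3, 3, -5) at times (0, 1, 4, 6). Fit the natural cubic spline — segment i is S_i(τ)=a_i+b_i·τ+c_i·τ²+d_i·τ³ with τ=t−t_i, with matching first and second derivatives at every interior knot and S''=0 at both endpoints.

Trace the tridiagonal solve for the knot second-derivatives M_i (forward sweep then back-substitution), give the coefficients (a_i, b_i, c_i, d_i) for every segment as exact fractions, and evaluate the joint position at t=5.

  seg 0: a=-5 b=124/71 c=0 d=18/71
  seg 1: a=-3 b=178/71 c=54/71 d=-22/71
  seg 2: a=3 b=-92/71 c=-144/71 d=24/71
S(5) = 1/71

Δ: Δ0=2, Δ1=2, Δ2=-4
row 1: diag=8, rhs=0; c'=3/8, d'=0
row 2: denom=10−3·3/8=71/8; d'=(-36−3·0)/(71/8)=-288/71
back: M2=-288/71
back: M1=0−3/8·-288/71=108/71
M: M0=0, M1=108/71, M2=-288/71, M3=0
seg 0: a=-5, c=M0/2=0, d=(M1−M0)/(6·1)=18/71, b=Δ0−h0·(2M0+M1)/6=124/71
seg 1: a=-3, c=M1/2=54/71, d=(M2−M1)/(6·3)=-22/71, b=Δ1−h1·(2M1+M2)/6=178/71
seg 2: a=3, c=M2/2=-144/71, d=(M3−M2)/(6·2)=24/71, b=Δ2−h2·(2M2+M3)/6=-92/71
t_q=5 → seg 2, τ=1; S=3+-92/71·τ+-144/71·τ²+24/71·τ³=1/71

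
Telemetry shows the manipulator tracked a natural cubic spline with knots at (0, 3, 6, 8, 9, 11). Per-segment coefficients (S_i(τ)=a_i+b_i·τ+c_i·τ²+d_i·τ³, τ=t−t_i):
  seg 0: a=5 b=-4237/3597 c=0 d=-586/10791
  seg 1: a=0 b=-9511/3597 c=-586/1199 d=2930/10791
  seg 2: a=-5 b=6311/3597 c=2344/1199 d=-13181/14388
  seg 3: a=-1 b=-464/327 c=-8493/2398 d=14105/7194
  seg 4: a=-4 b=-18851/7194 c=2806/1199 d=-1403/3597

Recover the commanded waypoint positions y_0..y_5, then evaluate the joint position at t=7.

y_0=5 y_1=0 y_2=-5 y_3=-1 y_4=-4 y_5=-3
S(7) = -10583/4796

y_0 = S_0(0) = a_0 = 5
y_1 = S_1(0) = a_1 = 0
y_2 = S_2(0) = a_2 = -5
y_3 = S_3(0) = a_3 = -1
y_4 = S_4(0) = a_4 = -4
y_5 = S_4(2) = -3
t_q=7 is in segment 2 (τ=1); S_2(τ)=-10583/4796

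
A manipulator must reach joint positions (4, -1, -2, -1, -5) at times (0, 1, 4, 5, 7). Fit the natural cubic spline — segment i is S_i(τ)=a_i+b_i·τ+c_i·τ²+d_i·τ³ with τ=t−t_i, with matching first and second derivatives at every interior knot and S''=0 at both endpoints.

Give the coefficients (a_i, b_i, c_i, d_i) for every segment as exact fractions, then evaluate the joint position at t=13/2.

  seg 0: a=4 b=-5389/966 c=0 d=559/966
  seg 1: a=-1 b=-1856/483 c=559/322 d=-547/2898
  seg 2: a=-2 b=1427/966 c=6/161 d=-71/138
  seg 3: a=-1 b=4/483 c=-485/322 d=485/1932
S(13/2) = -18183/5152

Δ: Δ0=-5, Δ1=-1/3, Δ2=1, Δ3=-2
row 1: diag=8, rhs=28; c'=3/8, d'=7/2
row 2: denom=8−3·3/8=55/8; d'=(8−3·7/2)/(55/8)=-4/11
row 3: denom=6−1·8/55=322/55; d'=(-18−1·-4/11)/(322/55)=-485/161
back: M3=-485/161
back: M2=-4/11−8/55·-485/161=12/161
back: M1=7/2−3/8·12/161=559/161
M: M0=0, M1=559/161, M2=12/161, M3=-485/161, M4=0
seg 0: a=4, c=M0/2=0, d=(M1−M0)/(6·1)=559/966, b=Δ0−h0·(2M0+M1)/6=-5389/966
seg 1: a=-1, c=M1/2=559/322, d=(M2−M1)/(6·3)=-547/2898, b=Δ1−h1·(2M1+M2)/6=-1856/483
seg 2: a=-2, c=M2/2=6/161, d=(M3−M2)/(6·1)=-71/138, b=Δ2−h2·(2M2+M3)/6=1427/966
seg 3: a=-1, c=M3/2=-485/322, d=(M4−M3)/(6·2)=485/1932, b=Δ3−h3·(2M3+M4)/6=4/483
t_q=13/2 → seg 3, τ=3/2; S=-1+4/483·τ+-485/322·τ²+485/1932·τ³=-18183/5152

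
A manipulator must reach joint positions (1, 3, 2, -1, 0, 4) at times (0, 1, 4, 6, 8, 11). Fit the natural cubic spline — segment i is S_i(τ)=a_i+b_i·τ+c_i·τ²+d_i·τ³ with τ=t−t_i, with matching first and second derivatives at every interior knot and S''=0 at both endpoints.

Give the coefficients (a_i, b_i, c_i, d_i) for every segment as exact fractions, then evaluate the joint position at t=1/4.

  seg 0: a=1 b=2864/1269 c=0 d=-326/1269
  seg 1: a=3 b=1886/1269 c=-326/423 d=625/11421
  seg 2: a=2 b=-2107/1269 c=-353/1269 d=1819/10152
  seg 3: a=-1 b=-527/846 c=4045/5076 d=-1195/10152
  seg 4: a=0 b=1462/1269 c=115/1269 d=-115/11421
S(1/4) = 21119/13536

Δ: Δ0=2, Δ1=-1/3, Δ2=-3/2, Δ3=1/2, Δ4=4/3
row 1: diag=8, rhs=-14; c'=3/8, d'=-7/4
row 2: denom=10−3·3/8=71/8; d'=(-7−3·-7/4)/(71/8)=-14/71
row 3: denom=8−2·16/71=536/71; d'=(12−2·-14/71)/(536/71)=110/67
row 4: denom=10−2·71/268=1269/134; d'=(5−2·110/67)/(1269/134)=230/1269
back: M4=230/1269
back: M3=110/67−71/268·230/1269=4045/2538
back: M2=-14/71−16/71·4045/2538=-706/1269
back: M1=-7/4−3/8·-706/1269=-652/423
M: M0=0, M1=-652/423, M2=-706/1269, M3=4045/2538, M4=230/1269, M5=0
seg 0: a=1, c=M0/2=0, d=(M1−M0)/(6·1)=-326/1269, b=Δ0−h0·(2M0+M1)/6=2864/1269
seg 1: a=3, c=M1/2=-326/423, d=(M2−M1)/(6·3)=625/11421, b=Δ1−h1·(2M1+M2)/6=1886/1269
seg 2: a=2, c=M2/2=-353/1269, d=(M3−M2)/(6·2)=1819/10152, b=Δ2−h2·(2M2+M3)/6=-2107/1269
seg 3: a=-1, c=M3/2=4045/5076, d=(M4−M3)/(6·2)=-1195/10152, b=Δ3−h3·(2M3+M4)/6=-527/846
seg 4: a=0, c=M4/2=115/1269, d=(M5−M4)/(6·3)=-115/11421, b=Δ4−h4·(2M4+M5)/6=1462/1269
t_q=1/4 → seg 0, τ=1/4; S=1+2864/1269·τ+0·τ²+-326/1269·τ³=21119/13536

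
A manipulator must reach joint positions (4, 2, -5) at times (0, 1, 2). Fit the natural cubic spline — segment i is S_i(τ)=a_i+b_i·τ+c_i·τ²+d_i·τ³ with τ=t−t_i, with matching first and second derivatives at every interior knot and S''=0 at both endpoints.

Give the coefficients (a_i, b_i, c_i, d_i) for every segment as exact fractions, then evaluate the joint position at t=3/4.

  seg 0: a=4 b=-3/4 c=0 d=-5/4
  seg 1: a=2 b=-9/2 c=-15/4 d=5/4
S(3/4) = 745/256

Δ: Δ0=-2, Δ1=-7
row 1: diag=4, rhs=-30; c'=1/4, d'=-15/2
back: M1=-15/2
M: M0=0, M1=-15/2, M2=0
seg 0: a=4, c=M0/2=0, d=(M1−M0)/(6·1)=-5/4, b=Δ0−h0·(2M0+M1)/6=-3/4
seg 1: a=2, c=M1/2=-15/4, d=(M2−M1)/(6·1)=5/4, b=Δ1−h1·(2M1+M2)/6=-9/2
t_q=3/4 → seg 0, τ=3/4; S=4+-3/4·τ+0·τ²+-5/4·τ³=745/256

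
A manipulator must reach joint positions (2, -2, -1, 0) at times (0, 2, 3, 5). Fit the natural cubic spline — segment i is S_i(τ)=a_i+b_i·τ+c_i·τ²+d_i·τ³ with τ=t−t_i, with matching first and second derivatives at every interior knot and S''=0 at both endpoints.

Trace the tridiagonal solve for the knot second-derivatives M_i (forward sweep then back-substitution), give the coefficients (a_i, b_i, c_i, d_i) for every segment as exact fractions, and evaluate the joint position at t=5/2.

  seg 0: a=2 b=-107/35 c=0 d=37/140
  seg 1: a=-2 b=4/35 c=111/70 d=-7/10
  seg 2: a=-1 b=83/70 c=-18/35 d=3/35
S(5/2) = -183/112

Δ: Δ0=-2, Δ1=1, Δ2=1/2
row 1: diag=6, rhs=18; c'=1/6, d'=3
row 2: denom=6−1·1/6=35/6; d'=(-3−1·3)/(35/6)=-36/35
back: M2=-36/35
back: M1=3−1/6·-36/35=111/35
M: M0=0, M1=111/35, M2=-36/35, M3=0
seg 0: a=2, c=M0/2=0, d=(M1−M0)/(6·2)=37/140, b=Δ0−h0·(2M0+M1)/6=-107/35
seg 1: a=-2, c=M1/2=111/70, d=(M2−M1)/(6·1)=-7/10, b=Δ1−h1·(2M1+M2)/6=4/35
seg 2: a=-1, c=M2/2=-18/35, d=(M3−M2)/(6·2)=3/35, b=Δ2−h2·(2M2+M3)/6=83/70
t_q=5/2 → seg 1, τ=1/2; S=-2+4/35·τ+111/70·τ²+-7/10·τ³=-183/112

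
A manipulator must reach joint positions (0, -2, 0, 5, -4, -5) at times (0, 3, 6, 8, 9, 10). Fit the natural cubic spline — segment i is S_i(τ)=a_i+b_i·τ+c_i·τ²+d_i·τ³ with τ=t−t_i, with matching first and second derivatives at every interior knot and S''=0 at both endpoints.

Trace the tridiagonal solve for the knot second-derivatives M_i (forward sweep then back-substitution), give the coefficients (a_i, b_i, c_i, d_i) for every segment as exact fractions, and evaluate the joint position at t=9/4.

Δ: Δ0=-2/3, Δ1=2/3, Δ2=5/2, Δ3=-9, Δ4=-1
row 1: diag=12, rhs=8; c'=1/4, d'=2/3
row 2: denom=10−3·1/4=37/4; d'=(11−3·2/3)/(37/4)=36/37
row 3: denom=6−2·8/37=206/37; d'=(-69−2·36/37)/(206/37)=-2625/206
row 4: denom=4−1·37/206=787/206; d'=(48−1·-2625/206)/(787/206)=12513/787
back: M4=12513/787
back: M3=-2625/206−37/206·12513/787=-12276/787
back: M2=36/37−8/37·-12276/787=3420/787
back: M1=2/3−1/4·3420/787=-991/2361
M: M0=0, M1=-991/2361, M2=3420/787, M3=-12276/787, M4=12513/787, M5=0
seg 0: a=0, c=M0/2=0, d=(M1−M0)/(6·3)=-991/42498, b=Δ0−h0·(2M0+M1)/6=-719/1574
seg 1: a=-2, c=M1/2=-991/4722, d=(M2−M1)/(6·3)=11251/42498, b=Δ1−h1·(2M1+M2)/6=-855/787
seg 2: a=0, c=M2/2=1710/787, d=(M3−M2)/(6·2)=-1308/787, b=Δ2−h2·(2M2+M3)/6=7559/1574
seg 3: a=5, c=M3/2=-6138/787, d=(M4−M3)/(6·1)=8263/1574, b=Δ3−h3·(2M3+M4)/6=-10153/1574
seg 4: a=-4, c=M4/2=12513/1574, d=(M5−M4)/(6·1)=-4171/1574, b=Δ4−h4·(2M4+M5)/6=-4958/787
t_q=9/4 → seg 0, τ=9/4; S=0+-719/1574·τ+0·τ²+-991/42498·τ³=-130293/100736

  seg 0: a=0 b=-719/1574 c=0 d=-991/42498
  seg 1: a=-2 b=-855/787 c=-991/4722 d=11251/42498
  seg 2: a=0 b=7559/1574 c=1710/787 d=-1308/787
  seg 3: a=5 b=-10153/1574 c=-6138/787 d=8263/1574
  seg 4: a=-4 b=-4958/787 c=12513/1574 d=-4171/1574
S(9/4) = -130293/100736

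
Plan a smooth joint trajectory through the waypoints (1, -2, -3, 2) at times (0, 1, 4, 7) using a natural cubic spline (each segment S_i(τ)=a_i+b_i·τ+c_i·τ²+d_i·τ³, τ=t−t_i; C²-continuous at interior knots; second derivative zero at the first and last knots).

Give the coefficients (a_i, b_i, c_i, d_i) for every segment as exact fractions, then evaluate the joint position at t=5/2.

  seg 0: a=1 b=-287/87 c=0 d=26/87
  seg 1: a=-2 b=-209/87 c=26/29 d=-2/29
  seg 2: a=-3 b=97/87 c=8/29 d=-8/261
S(5/2) = -443/116

Δ: Δ0=-3, Δ1=-1/3, Δ2=5/3
row 1: diag=8, rhs=16; c'=3/8, d'=2
row 2: denom=12−3·3/8=87/8; d'=(12−3·2)/(87/8)=16/29
back: M2=16/29
back: M1=2−3/8·16/29=52/29
M: M0=0, M1=52/29, M2=16/29, M3=0
seg 0: a=1, c=M0/2=0, d=(M1−M0)/(6·1)=26/87, b=Δ0−h0·(2M0+M1)/6=-287/87
seg 1: a=-2, c=M1/2=26/29, d=(M2−M1)/(6·3)=-2/29, b=Δ1−h1·(2M1+M2)/6=-209/87
seg 2: a=-3, c=M2/2=8/29, d=(M3−M2)/(6·3)=-8/261, b=Δ2−h2·(2M2+M3)/6=97/87
t_q=5/2 → seg 1, τ=3/2; S=-2+-209/87·τ+26/29·τ²+-2/29·τ³=-443/116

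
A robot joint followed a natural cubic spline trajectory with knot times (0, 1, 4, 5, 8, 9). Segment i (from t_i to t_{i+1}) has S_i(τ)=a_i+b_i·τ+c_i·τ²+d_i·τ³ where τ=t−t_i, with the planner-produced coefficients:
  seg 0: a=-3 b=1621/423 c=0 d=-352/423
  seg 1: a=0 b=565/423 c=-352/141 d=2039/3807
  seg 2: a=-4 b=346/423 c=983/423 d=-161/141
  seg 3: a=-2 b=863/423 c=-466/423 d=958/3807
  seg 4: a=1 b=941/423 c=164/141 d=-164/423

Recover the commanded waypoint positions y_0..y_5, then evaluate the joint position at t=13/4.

y_0 = S_0(0) = a_0 = -3
y_1 = S_1(0) = a_1 = 0
y_2 = S_2(0) = a_2 = -4
y_3 = S_3(0) = a_3 = -2
y_4 = S_4(0) = a_4 = 1
y_5 = S_4(1) = 4
t_q=13/4 is in segment 1 (τ=9/4); S_1(τ)=-10625/3008

y_0=-3 y_1=0 y_2=-4 y_3=-2 y_4=1 y_5=4
S(13/4) = -10625/3008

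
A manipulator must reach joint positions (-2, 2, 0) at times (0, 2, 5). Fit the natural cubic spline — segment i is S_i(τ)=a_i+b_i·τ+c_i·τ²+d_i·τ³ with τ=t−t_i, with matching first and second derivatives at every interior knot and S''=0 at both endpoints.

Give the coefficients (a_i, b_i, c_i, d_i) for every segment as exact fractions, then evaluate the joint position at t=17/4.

  seg 0: a=-2 b=38/15 c=0 d=-2/15
  seg 1: a=2 b=14/15 c=-4/5 d=4/45
S(17/4) = 17/16

Δ: Δ0=2, Δ1=-2/3
row 1: diag=10, rhs=-16; c'=3/10, d'=-8/5
back: M1=-8/5
M: M0=0, M1=-8/5, M2=0
seg 0: a=-2, c=M0/2=0, d=(M1−M0)/(6·2)=-2/15, b=Δ0−h0·(2M0+M1)/6=38/15
seg 1: a=2, c=M1/2=-4/5, d=(M2−M1)/(6·3)=4/45, b=Δ1−h1·(2M1+M2)/6=14/15
t_q=17/4 → seg 1, τ=9/4; S=2+14/15·τ+-4/5·τ²+4/45·τ³=17/16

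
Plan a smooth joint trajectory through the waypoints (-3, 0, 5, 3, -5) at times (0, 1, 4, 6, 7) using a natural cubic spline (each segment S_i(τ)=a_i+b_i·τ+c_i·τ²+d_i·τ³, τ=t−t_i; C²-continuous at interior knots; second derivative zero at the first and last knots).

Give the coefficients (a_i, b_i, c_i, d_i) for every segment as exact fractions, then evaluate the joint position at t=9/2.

  seg 0: a=-3 b=1876/591 c=0 d=-103/591
  seg 1: a=0 b=1567/591 c=-103/197 d=115/1773
  seg 2: a=5 b=748/591 c=12/197 d=-1411/2364
  seg 3: a=3 b=-3341/591 c=-1387/394 d=1387/1182
S(9/2) = 35135/6304

Δ: Δ0=3, Δ1=5/3, Δ2=-1, Δ3=-8
row 1: diag=8, rhs=-8; c'=3/8, d'=-1
row 2: denom=10−3·3/8=71/8; d'=(-16−3·-1)/(71/8)=-104/71
row 3: denom=6−2·16/71=394/71; d'=(-42−2·-104/71)/(394/71)=-1387/197
back: M3=-1387/197
back: M2=-104/71−16/71·-1387/197=24/197
back: M1=-1−3/8·24/197=-206/197
M: M0=0, M1=-206/197, M2=24/197, M3=-1387/197, M4=0
seg 0: a=-3, c=M0/2=0, d=(M1−M0)/(6·1)=-103/591, b=Δ0−h0·(2M0+M1)/6=1876/591
seg 1: a=0, c=M1/2=-103/197, d=(M2−M1)/(6·3)=115/1773, b=Δ1−h1·(2M1+M2)/6=1567/591
seg 2: a=5, c=M2/2=12/197, d=(M3−M2)/(6·2)=-1411/2364, b=Δ2−h2·(2M2+M3)/6=748/591
seg 3: a=3, c=M3/2=-1387/394, d=(M4−M3)/(6·1)=1387/1182, b=Δ3−h3·(2M3+M4)/6=-3341/591
t_q=9/2 → seg 2, τ=1/2; S=5+748/591·τ+12/197·τ²+-1411/2364·τ³=35135/6304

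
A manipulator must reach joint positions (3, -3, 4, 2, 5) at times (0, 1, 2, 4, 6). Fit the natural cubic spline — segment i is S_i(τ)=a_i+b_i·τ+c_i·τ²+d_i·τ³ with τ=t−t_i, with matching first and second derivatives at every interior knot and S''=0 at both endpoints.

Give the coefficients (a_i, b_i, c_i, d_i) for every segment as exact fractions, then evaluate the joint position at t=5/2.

  seg 0: a=3 b=-1649/168 c=0 d=641/168
  seg 1: a=-3 b=137/84 c=641/56 d=-1021/168
  seg 2: a=4 b=151/24 c=-95/14 d=1055/672
  seg 3: a=2 b=-169/84 c=295/112 d=-295/672
S(5/2) = 10117/1792

Δ: Δ0=-6, Δ1=7, Δ2=-1, Δ3=3/2
row 1: diag=4, rhs=78; c'=1/4, d'=39/2
row 2: denom=6−1·1/4=23/4; d'=(-48−1·39/2)/(23/4)=-270/23
row 3: denom=8−2·8/23=168/23; d'=(15−2·-270/23)/(168/23)=295/56
back: M3=295/56
back: M2=-270/23−8/23·295/56=-95/7
back: M1=39/2−1/4·-95/7=641/28
M: M0=0, M1=641/28, M2=-95/7, M3=295/56, M4=0
seg 0: a=3, c=M0/2=0, d=(M1−M0)/(6·1)=641/168, b=Δ0−h0·(2M0+M1)/6=-1649/168
seg 1: a=-3, c=M1/2=641/56, d=(M2−M1)/(6·1)=-1021/168, b=Δ1−h1·(2M1+M2)/6=137/84
seg 2: a=4, c=M2/2=-95/14, d=(M3−M2)/(6·2)=1055/672, b=Δ2−h2·(2M2+M3)/6=151/24
seg 3: a=2, c=M3/2=295/112, d=(M4−M3)/(6·2)=-295/672, b=Δ3−h3·(2M3+M4)/6=-169/84
t_q=5/2 → seg 2, τ=1/2; S=4+151/24·τ+-95/14·τ²+1055/672·τ³=10117/1792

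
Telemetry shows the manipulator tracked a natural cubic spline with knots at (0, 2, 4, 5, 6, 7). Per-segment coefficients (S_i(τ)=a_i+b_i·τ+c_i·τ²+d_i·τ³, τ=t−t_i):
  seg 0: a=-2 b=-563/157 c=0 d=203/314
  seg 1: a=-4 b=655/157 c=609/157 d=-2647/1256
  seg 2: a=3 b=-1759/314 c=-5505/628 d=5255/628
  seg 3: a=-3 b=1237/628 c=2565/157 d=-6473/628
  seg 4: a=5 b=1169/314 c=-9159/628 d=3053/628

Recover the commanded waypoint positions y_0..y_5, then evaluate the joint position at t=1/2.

y_0 = S_0(0) = a_0 = -2
y_1 = S_1(0) = a_1 = -4
y_2 = S_2(0) = a_2 = 3
y_3 = S_3(0) = a_3 = -3
y_4 = S_4(0) = a_4 = 5
y_5 = S_4(1) = -1
t_q=1/2 is in segment 0 (τ=1/2); S_0(τ)=-9325/2512

y_0=-2 y_1=-4 y_2=3 y_3=-3 y_4=5 y_5=-1
S(1/2) = -9325/2512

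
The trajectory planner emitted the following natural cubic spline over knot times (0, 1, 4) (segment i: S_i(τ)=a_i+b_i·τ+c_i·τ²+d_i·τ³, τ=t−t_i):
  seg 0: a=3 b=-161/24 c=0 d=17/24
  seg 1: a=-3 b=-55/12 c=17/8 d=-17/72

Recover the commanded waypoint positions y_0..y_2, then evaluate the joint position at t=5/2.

y_0 = S_0(0) = a_0 = 3
y_1 = S_1(0) = a_1 = -3
y_2 = S_1(3) = -4
t_q=5/2 is in segment 1 (τ=3/2); S_1(τ)=-377/64

y_0=3 y_1=-3 y_2=-4
S(5/2) = -377/64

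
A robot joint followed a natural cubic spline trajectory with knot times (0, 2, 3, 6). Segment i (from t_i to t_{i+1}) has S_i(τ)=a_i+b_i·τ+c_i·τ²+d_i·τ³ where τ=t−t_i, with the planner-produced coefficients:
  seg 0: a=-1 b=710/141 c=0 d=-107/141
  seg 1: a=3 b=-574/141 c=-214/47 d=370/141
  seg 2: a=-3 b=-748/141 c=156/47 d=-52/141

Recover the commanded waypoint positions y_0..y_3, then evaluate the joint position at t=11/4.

y_0=-1 y_1=3 y_2=-3 y_3=1
S(11/4) = -2267/1504

y_0 = S_0(0) = a_0 = -1
y_1 = S_1(0) = a_1 = 3
y_2 = S_2(0) = a_2 = -3
y_3 = S_2(3) = 1
t_q=11/4 is in segment 1 (τ=3/4); S_1(τ)=-2267/1504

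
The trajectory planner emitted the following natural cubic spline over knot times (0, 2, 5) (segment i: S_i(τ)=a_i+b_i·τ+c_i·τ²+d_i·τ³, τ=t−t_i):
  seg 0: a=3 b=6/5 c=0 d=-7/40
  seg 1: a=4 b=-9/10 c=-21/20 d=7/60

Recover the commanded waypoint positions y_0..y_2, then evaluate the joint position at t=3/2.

y_0=3 y_1=4 y_2=-5
S(3/2) = 1347/320

y_0 = S_0(0) = a_0 = 3
y_1 = S_1(0) = a_1 = 4
y_2 = S_1(3) = -5
t_q=3/2 is in segment 0 (τ=3/2); S_0(τ)=1347/320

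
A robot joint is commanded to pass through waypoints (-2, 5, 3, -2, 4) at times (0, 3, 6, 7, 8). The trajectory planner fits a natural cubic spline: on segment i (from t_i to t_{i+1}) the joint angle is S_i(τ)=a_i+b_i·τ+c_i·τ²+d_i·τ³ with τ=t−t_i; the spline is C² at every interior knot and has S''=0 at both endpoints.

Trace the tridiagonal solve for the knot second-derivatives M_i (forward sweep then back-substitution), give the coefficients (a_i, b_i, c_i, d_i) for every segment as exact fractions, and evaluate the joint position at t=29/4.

  seg 0: a=-2 b=101/42 c=0 d=-1/126
  seg 1: a=5 b=46/21 c=-1/14 d=-37/126
  seg 2: a=3 b=-37/6 c=-19/7 d=163/42
  seg 3: a=-2 b=1/21 c=125/14 d=-125/42
S(29/4) = -189/128

Δ: Δ0=7/3, Δ1=-2/3, Δ2=-5, Δ3=6
row 1: diag=12, rhs=-18; c'=1/4, d'=-3/2
row 2: denom=8−3·1/4=29/4; d'=(-26−3·-3/2)/(29/4)=-86/29
row 3: denom=4−1·4/29=112/29; d'=(66−1·-86/29)/(112/29)=125/7
back: M3=125/7
back: M2=-86/29−4/29·125/7=-38/7
back: M1=-3/2−1/4·-38/7=-1/7
M: M0=0, M1=-1/7, M2=-38/7, M3=125/7, M4=0
seg 0: a=-2, c=M0/2=0, d=(M1−M0)/(6·3)=-1/126, b=Δ0−h0·(2M0+M1)/6=101/42
seg 1: a=5, c=M1/2=-1/14, d=(M2−M1)/(6·3)=-37/126, b=Δ1−h1·(2M1+M2)/6=46/21
seg 2: a=3, c=M2/2=-19/7, d=(M3−M2)/(6·1)=163/42, b=Δ2−h2·(2M2+M3)/6=-37/6
seg 3: a=-2, c=M3/2=125/14, d=(M4−M3)/(6·1)=-125/42, b=Δ3−h3·(2M3+M4)/6=1/21
t_q=29/4 → seg 3, τ=1/4; S=-2+1/21·τ+125/14·τ²+-125/42·τ³=-189/128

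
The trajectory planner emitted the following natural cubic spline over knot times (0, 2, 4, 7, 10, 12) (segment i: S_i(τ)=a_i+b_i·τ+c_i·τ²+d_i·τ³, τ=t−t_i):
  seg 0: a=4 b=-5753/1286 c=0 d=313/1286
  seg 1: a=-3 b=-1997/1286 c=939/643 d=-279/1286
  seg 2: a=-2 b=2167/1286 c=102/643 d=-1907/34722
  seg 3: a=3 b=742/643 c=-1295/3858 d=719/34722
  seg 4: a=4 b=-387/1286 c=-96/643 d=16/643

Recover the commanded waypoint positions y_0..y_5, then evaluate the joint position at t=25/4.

y_0=4 y_1=-3 y_2=-2 y_3=3 y_4=4 y_5=3
S(25/4) = 162047/82304

y_0 = S_0(0) = a_0 = 4
y_1 = S_1(0) = a_1 = -3
y_2 = S_2(0) = a_2 = -2
y_3 = S_3(0) = a_3 = 3
y_4 = S_4(0) = a_4 = 4
y_5 = S_4(2) = 3
t_q=25/4 is in segment 2 (τ=9/4); S_2(τ)=162047/82304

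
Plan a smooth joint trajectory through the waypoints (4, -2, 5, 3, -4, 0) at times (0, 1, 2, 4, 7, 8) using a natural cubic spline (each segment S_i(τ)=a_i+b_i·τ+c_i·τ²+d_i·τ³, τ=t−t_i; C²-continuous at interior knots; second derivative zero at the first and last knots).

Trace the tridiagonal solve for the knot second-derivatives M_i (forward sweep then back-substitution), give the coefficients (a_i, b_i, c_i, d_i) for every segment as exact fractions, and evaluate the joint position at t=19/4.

Δ: Δ0=-6, Δ1=7, Δ2=-1, Δ3=-7/3, Δ4=4
row 1: diag=4, rhs=78; c'=1/4, d'=39/2
row 2: denom=6−1·1/4=23/4; d'=(-48−1·39/2)/(23/4)=-270/23
row 3: denom=10−2·8/23=214/23; d'=(-8−2·-270/23)/(214/23)=178/107
row 4: denom=8−3·69/214=1505/214; d'=(38−3·178/107)/(1505/214)=7064/1505
back: M4=7064/1505
back: M3=178/107−69/214·7064/1505=226/1505
back: M2=-270/23−8/23·226/1505=-17746/1505
back: M1=39/2−1/4·-17746/1505=33784/1505
M: M0=0, M1=33784/1505, M2=-17746/1505, M3=226/1505, M4=7064/1505, M5=0
seg 0: a=4, c=M0/2=0, d=(M1−M0)/(6·1)=16892/4515, b=Δ0−h0·(2M0+M1)/6=-43982/4515
seg 1: a=-2, c=M1/2=16892/1505, d=(M2−M1)/(6·1)=-5153/903, b=Δ1−h1·(2M1+M2)/6=6694/4515
seg 2: a=5, c=M2/2=-8873/1505, d=(M3−M2)/(6·2)=4493/4515, b=Δ2−h2·(2M2+M3)/6=4393/645
seg 3: a=3, c=M3/2=113/1505, d=(M4−M3)/(6·3)=3419/13545, b=Δ3−h3·(2M3+M4)/6=-21809/4515
seg 4: a=-4, c=M4/2=3532/1505, d=(M5−M4)/(6·1)=-3532/4515, b=Δ4−h4·(2M4+M5)/6=10996/4515
t_q=19/4 → seg 3, τ=3/4; S=3+-21809/4515·τ+113/1505·τ²+3419/13545·τ³=-45659/96320

  seg 0: a=4 b=-43982/4515 c=0 d=16892/4515
  seg 1: a=-2 b=6694/4515 c=16892/1505 d=-5153/903
  seg 2: a=5 b=4393/645 c=-8873/1505 d=4493/4515
  seg 3: a=3 b=-21809/4515 c=113/1505 d=3419/13545
  seg 4: a=-4 b=10996/4515 c=3532/1505 d=-3532/4515
S(19/4) = -45659/96320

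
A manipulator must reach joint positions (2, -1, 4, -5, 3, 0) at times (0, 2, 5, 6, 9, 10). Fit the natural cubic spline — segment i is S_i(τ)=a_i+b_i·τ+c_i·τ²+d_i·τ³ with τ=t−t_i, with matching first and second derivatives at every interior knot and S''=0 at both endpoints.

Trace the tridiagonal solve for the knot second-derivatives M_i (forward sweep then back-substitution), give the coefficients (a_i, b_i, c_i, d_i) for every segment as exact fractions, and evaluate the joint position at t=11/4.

  seg 0: a=2 b=-8437/2550 c=0 d=1153/2550
  seg 1: a=-1 b=5399/2550 c=1153/425 d=-7301/7650
  seg 2: a=4 b=-553/75 c=-999/170 d=10837/2550
  seg 3: a=-5 b=-16261/2550 c=2921/425 d=-9839/7650
  seg 4: a=3 b=172/1275 c=-3997/850 d=3997/2550
S(11/4) = 93097/54400

Δ: Δ0=-3/2, Δ1=5/3, Δ2=-9, Δ3=8/3, Δ4=-3
row 1: diag=10, rhs=19; c'=3/10, d'=19/10
row 2: denom=8−3·3/10=71/10; d'=(-64−3·19/10)/(71/10)=-697/71
row 3: denom=8−1·10/71=558/71; d'=(70−1·-697/71)/(558/71)=1889/186
row 4: denom=8−3·71/186=425/62; d'=(-34−3·1889/186)/(425/62)=-3997/425
back: M4=-3997/425
back: M3=1889/186−71/186·-3997/425=5842/425
back: M2=-697/71−10/71·5842/425=-999/85
back: M1=19/10−3/10·-999/85=2306/425
M: M0=0, M1=2306/425, M2=-999/85, M3=5842/425, M4=-3997/425, M5=0
seg 0: a=2, c=M0/2=0, d=(M1−M0)/(6·2)=1153/2550, b=Δ0−h0·(2M0+M1)/6=-8437/2550
seg 1: a=-1, c=M1/2=1153/425, d=(M2−M1)/(6·3)=-7301/7650, b=Δ1−h1·(2M1+M2)/6=5399/2550
seg 2: a=4, c=M2/2=-999/170, d=(M3−M2)/(6·1)=10837/2550, b=Δ2−h2·(2M2+M3)/6=-553/75
seg 3: a=-5, c=M3/2=2921/425, d=(M4−M3)/(6·3)=-9839/7650, b=Δ3−h3·(2M3+M4)/6=-16261/2550
seg 4: a=3, c=M4/2=-3997/850, d=(M5−M4)/(6·1)=3997/2550, b=Δ4−h4·(2M4+M5)/6=172/1275
t_q=11/4 → seg 1, τ=3/4; S=-1+5399/2550·τ+1153/425·τ²+-7301/7650·τ³=93097/54400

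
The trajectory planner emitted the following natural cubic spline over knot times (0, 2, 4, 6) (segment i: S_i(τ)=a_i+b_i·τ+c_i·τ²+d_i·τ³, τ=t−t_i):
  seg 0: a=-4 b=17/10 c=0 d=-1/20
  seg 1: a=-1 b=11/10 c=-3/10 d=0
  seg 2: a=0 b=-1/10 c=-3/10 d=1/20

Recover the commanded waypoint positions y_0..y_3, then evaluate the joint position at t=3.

y_0 = S_0(0) = a_0 = -4
y_1 = S_1(0) = a_1 = -1
y_2 = S_2(0) = a_2 = 0
y_3 = S_2(2) = -1
t_q=3 is in segment 1 (τ=1); S_1(τ)=-1/5

y_0=-4 y_1=-1 y_2=0 y_3=-1
S(3) = -1/5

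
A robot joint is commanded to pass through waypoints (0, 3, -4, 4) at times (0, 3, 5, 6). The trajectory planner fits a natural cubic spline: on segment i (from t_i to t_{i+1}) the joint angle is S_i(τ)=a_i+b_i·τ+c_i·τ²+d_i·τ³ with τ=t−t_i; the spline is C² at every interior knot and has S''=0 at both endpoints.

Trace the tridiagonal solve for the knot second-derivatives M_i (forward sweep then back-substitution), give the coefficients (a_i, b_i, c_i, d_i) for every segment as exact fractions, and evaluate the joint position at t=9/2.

Δ: Δ0=1, Δ1=-7/2, Δ2=8
row 1: diag=10, rhs=-27; c'=1/5, d'=-27/10
row 2: denom=6−2·1/5=28/5; d'=(69−2·-27/10)/(28/5)=93/7
back: M2=93/7
back: M1=-27/10−1/5·93/7=-75/14
M: M0=0, M1=-75/14, M2=93/7, M3=0
seg 0: a=0, c=M0/2=0, d=(M1−M0)/(6·3)=-25/84, b=Δ0−h0·(2M0+M1)/6=103/28
seg 1: a=3, c=M1/2=-75/28, d=(M2−M1)/(6·2)=87/56, b=Δ1−h1·(2M1+M2)/6=-61/14
seg 2: a=-4, c=M2/2=93/14, d=(M3−M2)/(6·1)=-31/14, b=Δ2−h2·(2M2+M3)/6=25/7
t_q=9/2 → seg 1, τ=3/2; S=3+-61/14·τ+-75/28·τ²+87/56·τ³=-1935/448

  seg 0: a=0 b=103/28 c=0 d=-25/84
  seg 1: a=3 b=-61/14 c=-75/28 d=87/56
  seg 2: a=-4 b=25/7 c=93/14 d=-31/14
S(9/2) = -1935/448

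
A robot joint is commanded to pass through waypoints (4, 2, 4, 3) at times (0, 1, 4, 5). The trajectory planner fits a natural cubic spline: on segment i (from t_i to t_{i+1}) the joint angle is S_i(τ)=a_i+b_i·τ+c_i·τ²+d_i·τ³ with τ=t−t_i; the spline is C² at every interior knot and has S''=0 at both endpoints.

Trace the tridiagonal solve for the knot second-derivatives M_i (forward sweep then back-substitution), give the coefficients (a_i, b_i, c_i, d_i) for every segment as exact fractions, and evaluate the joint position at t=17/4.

  seg 0: a=4 b=-409/165 c=0 d=79/165
  seg 1: a=2 b=-172/165 c=79/55 d=-13/45
  seg 2: a=4 b=-37/165 c=-64/55 d=64/165
S(17/4) = 853/220

Δ: Δ0=-2, Δ1=2/3, Δ2=-1
row 1: diag=8, rhs=16; c'=3/8, d'=2
row 2: denom=8−3·3/8=55/8; d'=(-10−3·2)/(55/8)=-128/55
back: M2=-128/55
back: M1=2−3/8·-128/55=158/55
M: M0=0, M1=158/55, M2=-128/55, M3=0
seg 0: a=4, c=M0/2=0, d=(M1−M0)/(6·1)=79/165, b=Δ0−h0·(2M0+M1)/6=-409/165
seg 1: a=2, c=M1/2=79/55, d=(M2−M1)/(6·3)=-13/45, b=Δ1−h1·(2M1+M2)/6=-172/165
seg 2: a=4, c=M2/2=-64/55, d=(M3−M2)/(6·1)=64/165, b=Δ2−h2·(2M2+M3)/6=-37/165
t_q=17/4 → seg 2, τ=1/4; S=4+-37/165·τ+-64/55·τ²+64/165·τ³=853/220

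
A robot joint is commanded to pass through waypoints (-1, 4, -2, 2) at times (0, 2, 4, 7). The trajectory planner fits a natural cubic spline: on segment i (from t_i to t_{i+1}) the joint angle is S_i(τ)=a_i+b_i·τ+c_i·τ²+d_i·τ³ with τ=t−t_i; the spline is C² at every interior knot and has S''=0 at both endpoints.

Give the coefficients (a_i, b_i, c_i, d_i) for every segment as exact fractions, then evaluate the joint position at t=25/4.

Δ: Δ0=5/2, Δ1=-3, Δ2=4/3
row 1: diag=8, rhs=-33; c'=1/4, d'=-33/8
row 2: denom=10−2·1/4=19/2; d'=(26−2·-33/8)/(19/2)=137/38
back: M2=137/38
back: M1=-33/8−1/4·137/38=-191/38
M: M0=0, M1=-191/38, M2=137/38, M3=0
seg 0: a=-1, c=M0/2=0, d=(M1−M0)/(6·2)=-191/456, b=Δ0−h0·(2M0+M1)/6=238/57
seg 1: a=4, c=M1/2=-191/76, d=(M2−M1)/(6·2)=41/57, b=Δ1−h1·(2M1+M2)/6=-97/114
seg 2: a=-2, c=M2/2=137/76, d=(M3−M2)/(6·3)=-137/684, b=Δ2−h2·(2M2+M3)/6=-259/114
t_q=25/4 → seg 2, τ=9/4; S=-2+-259/114·τ+137/76·τ²+-137/684·τ³=-1301/4864

  seg 0: a=-1 b=238/57 c=0 d=-191/456
  seg 1: a=4 b=-97/114 c=-191/76 d=41/57
  seg 2: a=-2 b=-259/114 c=137/76 d=-137/684
S(25/4) = -1301/4864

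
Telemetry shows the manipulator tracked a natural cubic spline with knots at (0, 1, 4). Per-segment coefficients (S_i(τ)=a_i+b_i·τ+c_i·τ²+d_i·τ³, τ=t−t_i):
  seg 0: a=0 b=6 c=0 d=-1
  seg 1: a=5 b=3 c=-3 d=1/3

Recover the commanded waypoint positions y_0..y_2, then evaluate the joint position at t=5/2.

y_0=0 y_1=5 y_2=-4
S(5/2) = 31/8

y_0 = S_0(0) = a_0 = 0
y_1 = S_1(0) = a_1 = 5
y_2 = S_1(3) = -4
t_q=5/2 is in segment 1 (τ=3/2); S_1(τ)=31/8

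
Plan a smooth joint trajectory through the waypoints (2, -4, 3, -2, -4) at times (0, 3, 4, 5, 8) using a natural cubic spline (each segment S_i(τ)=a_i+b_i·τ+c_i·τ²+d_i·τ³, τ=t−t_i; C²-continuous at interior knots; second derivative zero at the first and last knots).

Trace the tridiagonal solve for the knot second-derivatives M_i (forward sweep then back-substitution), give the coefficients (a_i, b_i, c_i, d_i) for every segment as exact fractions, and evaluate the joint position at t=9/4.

  seg 0: a=2 b=-809/120 c=0 d=569/1080
  seg 1: a=-4 b=449/60 c=569/120 d=-209/40
  seg 2: a=3 b=31/24 c=-164/15 d=557/120
  seg 3: a=-2 b=-133/20 c=359/120 d=-359/1080
S(9/4) = -18349/2560

Δ: Δ0=-2, Δ1=7, Δ2=-5, Δ3=-2/3
row 1: diag=8, rhs=54; c'=1/8, d'=27/4
row 2: denom=4−1·1/8=31/8; d'=(-72−1·27/4)/(31/8)=-630/31
row 3: denom=8−1·8/31=240/31; d'=(26−1·-630/31)/(240/31)=359/60
back: M3=359/60
back: M2=-630/31−8/31·359/60=-328/15
back: M1=27/4−1/8·-328/15=569/60
M: M0=0, M1=569/60, M2=-328/15, M3=359/60, M4=0
seg 0: a=2, c=M0/2=0, d=(M1−M0)/(6·3)=569/1080, b=Δ0−h0·(2M0+M1)/6=-809/120
seg 1: a=-4, c=M1/2=569/120, d=(M2−M1)/(6·1)=-209/40, b=Δ1−h1·(2M1+M2)/6=449/60
seg 2: a=3, c=M2/2=-164/15, d=(M3−M2)/(6·1)=557/120, b=Δ2−h2·(2M2+M3)/6=31/24
seg 3: a=-2, c=M3/2=359/120, d=(M4−M3)/(6·3)=-359/1080, b=Δ3−h3·(2M3+M4)/6=-133/20
t_q=9/4 → seg 0, τ=9/4; S=2+-809/120·τ+0·τ²+569/1080·τ³=-18349/2560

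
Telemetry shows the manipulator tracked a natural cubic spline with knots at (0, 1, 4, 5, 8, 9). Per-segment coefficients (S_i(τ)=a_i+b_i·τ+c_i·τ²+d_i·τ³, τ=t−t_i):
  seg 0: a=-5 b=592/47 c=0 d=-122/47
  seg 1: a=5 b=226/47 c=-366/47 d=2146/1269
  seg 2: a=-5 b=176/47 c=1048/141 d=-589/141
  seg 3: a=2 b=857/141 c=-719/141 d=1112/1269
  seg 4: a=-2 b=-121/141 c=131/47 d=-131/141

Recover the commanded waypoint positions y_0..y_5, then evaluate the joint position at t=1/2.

y_0 = S_0(0) = a_0 = -5
y_1 = S_1(0) = a_1 = 5
y_2 = S_2(0) = a_2 = -5
y_3 = S_3(0) = a_3 = 2
y_4 = S_4(0) = a_4 = -2
y_5 = S_4(1) = -1
t_q=1/2 is in segment 0 (τ=1/2); S_0(τ)=183/188

y_0=-5 y_1=5 y_2=-5 y_3=2 y_4=-2 y_5=-1
S(1/2) = 183/188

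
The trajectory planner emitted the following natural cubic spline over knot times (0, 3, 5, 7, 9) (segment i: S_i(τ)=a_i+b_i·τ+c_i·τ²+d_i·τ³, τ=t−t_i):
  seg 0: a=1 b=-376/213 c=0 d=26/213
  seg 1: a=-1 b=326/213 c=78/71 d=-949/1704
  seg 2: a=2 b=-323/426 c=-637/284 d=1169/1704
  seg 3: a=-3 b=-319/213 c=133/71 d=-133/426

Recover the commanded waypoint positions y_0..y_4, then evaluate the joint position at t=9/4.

y_0=1 y_1=-1 y_2=2 y_3=-3 y_4=-1
S(9/4) = -3593/2272

y_0 = S_0(0) = a_0 = 1
y_1 = S_1(0) = a_1 = -1
y_2 = S_2(0) = a_2 = 2
y_3 = S_3(0) = a_3 = -3
y_4 = S_3(2) = -1
t_q=9/4 is in segment 0 (τ=9/4); S_0(τ)=-3593/2272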